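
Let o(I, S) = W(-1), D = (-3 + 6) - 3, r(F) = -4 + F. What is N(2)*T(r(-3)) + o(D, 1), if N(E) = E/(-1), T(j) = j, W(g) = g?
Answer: 13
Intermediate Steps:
D = 0 (D = 3 - 3 = 0)
o(I, S) = -1
N(E) = -E (N(E) = E*(-1) = -E)
N(2)*T(r(-3)) + o(D, 1) = (-1*2)*(-4 - 3) - 1 = -2*(-7) - 1 = 14 - 1 = 13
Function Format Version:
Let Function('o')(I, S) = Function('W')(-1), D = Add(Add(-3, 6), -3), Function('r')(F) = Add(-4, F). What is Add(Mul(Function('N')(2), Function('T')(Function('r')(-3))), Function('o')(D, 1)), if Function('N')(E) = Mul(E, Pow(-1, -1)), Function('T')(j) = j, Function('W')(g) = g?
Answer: 13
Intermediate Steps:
D = 0 (D = Add(3, -3) = 0)
Function('o')(I, S) = -1
Function('N')(E) = Mul(-1, E) (Function('N')(E) = Mul(E, -1) = Mul(-1, E))
Add(Mul(Function('N')(2), Function('T')(Function('r')(-3))), Function('o')(D, 1)) = Add(Mul(Mul(-1, 2), Add(-4, -3)), -1) = Add(Mul(-2, -7), -1) = Add(14, -1) = 13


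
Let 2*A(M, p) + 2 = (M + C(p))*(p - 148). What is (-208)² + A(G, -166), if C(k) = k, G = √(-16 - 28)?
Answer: 69325 - 314*I*√11 ≈ 69325.0 - 1041.4*I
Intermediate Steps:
G = 2*I*√11 (G = √(-44) = 2*I*√11 ≈ 6.6332*I)
A(M, p) = -1 + (-148 + p)*(M + p)/2 (A(M, p) = -1 + ((M + p)*(p - 148))/2 = -1 + ((M + p)*(-148 + p))/2 = -1 + ((-148 + p)*(M + p))/2 = -1 + (-148 + p)*(M + p)/2)
(-208)² + A(G, -166) = (-208)² + (-1 + (½)*(-166)² - 148*I*√11 - 74*(-166) + (½)*(2*I*√11)*(-166)) = 43264 + (-1 + (½)*27556 - 148*I*√11 + 12284 - 166*I*√11) = 43264 + (-1 + 13778 - 148*I*√11 + 12284 - 166*I*√11) = 43264 + (26061 - 314*I*√11) = 69325 - 314*I*√11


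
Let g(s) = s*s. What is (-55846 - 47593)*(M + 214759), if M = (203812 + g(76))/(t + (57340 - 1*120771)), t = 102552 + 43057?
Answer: -912780630629455/41089 ≈ -2.2215e+10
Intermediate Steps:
g(s) = s²
t = 145609
M = 104794/41089 (M = (203812 + 76²)/(145609 + (57340 - 1*120771)) = (203812 + 5776)/(145609 + (57340 - 120771)) = 209588/(145609 - 63431) = 209588/82178 = 209588*(1/82178) = 104794/41089 ≈ 2.5504)
(-55846 - 47593)*(M + 214759) = (-55846 - 47593)*(104794/41089 + 214759) = -103439*8824337345/41089 = -912780630629455/41089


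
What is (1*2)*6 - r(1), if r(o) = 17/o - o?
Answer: -4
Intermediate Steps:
r(o) = -o + 17/o
(1*2)*6 - r(1) = (1*2)*6 - (-1*1 + 17/1) = 2*6 - (-1 + 17*1) = 12 - (-1 + 17) = 12 - 1*16 = 12 - 16 = -4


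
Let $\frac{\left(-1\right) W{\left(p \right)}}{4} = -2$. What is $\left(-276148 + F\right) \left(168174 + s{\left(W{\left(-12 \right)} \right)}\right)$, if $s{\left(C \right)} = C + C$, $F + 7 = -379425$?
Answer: $-110262000200$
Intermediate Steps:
$F = -379432$ ($F = -7 - 379425 = -379432$)
$W{\left(p \right)} = 8$ ($W{\left(p \right)} = \left(-4\right) \left(-2\right) = 8$)
$s{\left(C \right)} = 2 C$
$\left(-276148 + F\right) \left(168174 + s{\left(W{\left(-12 \right)} \right)}\right) = \left(-276148 - 379432\right) \left(168174 + 2 \cdot 8\right) = - 655580 \left(168174 + 16\right) = \left(-655580\right) 168190 = -110262000200$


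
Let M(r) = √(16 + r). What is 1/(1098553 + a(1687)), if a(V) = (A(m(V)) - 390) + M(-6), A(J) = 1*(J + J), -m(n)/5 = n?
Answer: 1081293/1169194551839 - √10/1169194551839 ≈ 9.2482e-7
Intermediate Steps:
m(n) = -5*n
A(J) = 2*J (A(J) = 1*(2*J) = 2*J)
a(V) = -390 + √10 - 10*V (a(V) = (2*(-5*V) - 390) + √(16 - 6) = (-10*V - 390) + √10 = (-390 - 10*V) + √10 = -390 + √10 - 10*V)
1/(1098553 + a(1687)) = 1/(1098553 + (-390 + √10 - 10*1687)) = 1/(1098553 + (-390 + √10 - 16870)) = 1/(1098553 + (-17260 + √10)) = 1/(1081293 + √10)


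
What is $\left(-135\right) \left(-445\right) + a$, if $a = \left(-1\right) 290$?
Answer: $59785$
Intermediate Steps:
$a = -290$
$\left(-135\right) \left(-445\right) + a = \left(-135\right) \left(-445\right) - 290 = 60075 - 290 = 59785$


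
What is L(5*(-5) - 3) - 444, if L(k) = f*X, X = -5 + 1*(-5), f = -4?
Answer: -404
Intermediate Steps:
X = -10 (X = -5 - 5 = -10)
L(k) = 40 (L(k) = -4*(-10) = 40)
L(5*(-5) - 3) - 444 = 40 - 444 = -404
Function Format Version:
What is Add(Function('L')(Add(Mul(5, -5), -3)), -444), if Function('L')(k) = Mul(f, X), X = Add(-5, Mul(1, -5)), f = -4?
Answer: -404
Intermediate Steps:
X = -10 (X = Add(-5, -5) = -10)
Function('L')(k) = 40 (Function('L')(k) = Mul(-4, -10) = 40)
Add(Function('L')(Add(Mul(5, -5), -3)), -444) = Add(40, -444) = -404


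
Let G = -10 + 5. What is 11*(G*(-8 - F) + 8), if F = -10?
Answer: -22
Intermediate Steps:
G = -5
11*(G*(-8 - F) + 8) = 11*(-5*(-8 - 1*(-10)) + 8) = 11*(-5*(-8 + 10) + 8) = 11*(-5*2 + 8) = 11*(-10 + 8) = 11*(-2) = -22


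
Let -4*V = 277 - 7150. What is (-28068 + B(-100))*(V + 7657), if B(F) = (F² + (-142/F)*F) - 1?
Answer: -682930711/4 ≈ -1.7073e+8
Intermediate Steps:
B(F) = -143 + F² (B(F) = (F² - 142) - 1 = (-142 + F²) - 1 = -143 + F²)
V = 6873/4 (V = -(277 - 7150)/4 = -¼*(-6873) = 6873/4 ≈ 1718.3)
(-28068 + B(-100))*(V + 7657) = (-28068 + (-143 + (-100)²))*(6873/4 + 7657) = (-28068 + (-143 + 10000))*(37501/4) = (-28068 + 9857)*(37501/4) = -18211*37501/4 = -682930711/4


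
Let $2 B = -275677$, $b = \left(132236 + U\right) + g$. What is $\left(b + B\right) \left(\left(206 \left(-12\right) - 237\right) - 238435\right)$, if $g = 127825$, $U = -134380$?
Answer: $2931708180$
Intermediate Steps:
$b = 125681$ ($b = \left(132236 - 134380\right) + 127825 = -2144 + 127825 = 125681$)
$B = - \frac{275677}{2}$ ($B = \frac{1}{2} \left(-275677\right) = - \frac{275677}{2} \approx -1.3784 \cdot 10^{5}$)
$\left(b + B\right) \left(\left(206 \left(-12\right) - 237\right) - 238435\right) = \left(125681 - \frac{275677}{2}\right) \left(\left(206 \left(-12\right) - 237\right) - 238435\right) = - \frac{24315 \left(\left(-2472 - 237\right) - 238435\right)}{2} = - \frac{24315 \left(-2709 - 238435\right)}{2} = \left(- \frac{24315}{2}\right) \left(-241144\right) = 2931708180$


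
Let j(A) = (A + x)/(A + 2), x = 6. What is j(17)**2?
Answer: 529/361 ≈ 1.4654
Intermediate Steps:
j(A) = (6 + A)/(2 + A) (j(A) = (A + 6)/(A + 2) = (6 + A)/(2 + A))
j(17)**2 = ((6 + 17)/(2 + 17))**2 = (23/19)**2 = 529/361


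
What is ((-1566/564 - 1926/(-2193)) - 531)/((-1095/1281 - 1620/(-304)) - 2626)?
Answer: 198052268134/974293023083 ≈ 0.20328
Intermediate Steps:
((-1566/564 - 1926/(-2193)) - 531)/((-1095/1281 - 1620/(-304)) - 2626) = ((-1566*1/564 - 1926*(-1/2193)) - 531)/((-1095*1/1281 - 1620*(-1/304)) - 2626) = ((-261/94 + 642/731) - 531)/((-365/427 + 405/76) - 2626) = (-130443/68714 - 531)/(145195/32452 - 2626) = -36617577/(68714*(-85073757/32452)) = -36617577/68714*(-32452/85073757) = 198052268134/974293023083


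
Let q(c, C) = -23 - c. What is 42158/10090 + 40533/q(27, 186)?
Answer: -40687007/50450 ≈ -806.48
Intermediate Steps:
42158/10090 + 40533/q(27, 186) = 42158/10090 + 40533/(-23 - 1*27) = 42158*(1/10090) + 40533/(-23 - 27) = 21079/5045 + 40533/(-50) = 21079/5045 + 40533*(-1/50) = 21079/5045 - 40533/50 = -40687007/50450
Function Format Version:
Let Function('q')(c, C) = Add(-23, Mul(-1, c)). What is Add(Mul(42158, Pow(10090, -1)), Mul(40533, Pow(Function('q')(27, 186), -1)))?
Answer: Rational(-40687007, 50450) ≈ -806.48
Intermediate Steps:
Add(Mul(42158, Pow(10090, -1)), Mul(40533, Pow(Function('q')(27, 186), -1))) = Add(Mul(42158, Pow(10090, -1)), Mul(40533, Pow(Add(-23, Mul(-1, 27)), -1))) = Add(Mul(42158, Rational(1, 10090)), Mul(40533, Pow(Add(-23, -27), -1))) = Add(Rational(21079, 5045), Mul(40533, Pow(-50, -1))) = Add(Rational(21079, 5045), Mul(40533, Rational(-1, 50))) = Add(Rational(21079, 5045), Rational(-40533, 50)) = Rational(-40687007, 50450)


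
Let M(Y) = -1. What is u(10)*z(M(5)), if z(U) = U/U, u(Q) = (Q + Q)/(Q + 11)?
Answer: 20/21 ≈ 0.95238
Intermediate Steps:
u(Q) = 2*Q/(11 + Q) (u(Q) = (2*Q)/(11 + Q) = 2*Q/(11 + Q))
z(U) = 1
u(10)*z(M(5)) = (2*10/(11 + 10))*1 = (2*10/21)*1 = (2*10*(1/21))*1 = (20/21)*1 = 20/21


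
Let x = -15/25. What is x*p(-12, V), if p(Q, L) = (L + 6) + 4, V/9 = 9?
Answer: -273/5 ≈ -54.600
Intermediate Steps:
V = 81 (V = 9*9 = 81)
x = -⅗ (x = -15*1/25 = -⅗ ≈ -0.60000)
p(Q, L) = 10 + L (p(Q, L) = (6 + L) + 4 = 10 + L)
x*p(-12, V) = -3*(10 + 81)/5 = -⅗*91 = -273/5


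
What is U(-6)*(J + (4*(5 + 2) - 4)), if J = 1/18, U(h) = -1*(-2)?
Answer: 433/9 ≈ 48.111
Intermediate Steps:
U(h) = 2
J = 1/18 ≈ 0.055556
U(-6)*(J + (4*(5 + 2) - 4)) = 2*(1/18 + (4*(5 + 2) - 4)) = 2*(1/18 + (4*7 - 4)) = 2*(1/18 + (28 - 4)) = 2*(1/18 + 24) = 2*(433/18) = 433/9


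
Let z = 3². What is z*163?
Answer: 1467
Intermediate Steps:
z = 9
z*163 = 9*163 = 1467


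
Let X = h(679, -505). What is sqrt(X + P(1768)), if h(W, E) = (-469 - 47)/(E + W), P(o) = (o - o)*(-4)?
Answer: I*sqrt(2494)/29 ≈ 1.7221*I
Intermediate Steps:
P(o) = 0 (P(o) = 0*(-4) = 0)
h(W, E) = -516/(E + W)
X = -86/29 (X = -516/(-505 + 679) = -516/174 = -516*1/174 = -86/29 ≈ -2.9655)
sqrt(X + P(1768)) = sqrt(-86/29 + 0) = sqrt(-86/29) = I*sqrt(2494)/29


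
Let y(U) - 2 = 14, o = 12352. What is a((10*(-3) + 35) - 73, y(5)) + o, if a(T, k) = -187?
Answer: 12165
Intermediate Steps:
y(U) = 16 (y(U) = 2 + 14 = 16)
a((10*(-3) + 35) - 73, y(5)) + o = -187 + 12352 = 12165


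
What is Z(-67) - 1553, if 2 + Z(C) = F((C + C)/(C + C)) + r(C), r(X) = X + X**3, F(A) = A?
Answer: -302384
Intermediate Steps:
Z(C) = -1 + C + C**3 (Z(C) = -2 + ((C + C)/(C + C) + (C + C**3)) = -2 + ((2*C)/((2*C)) + (C + C**3)) = -2 + ((2*C)*(1/(2*C)) + (C + C**3)) = -2 + (1 + (C + C**3)) = -2 + (1 + C + C**3) = -1 + C + C**3)
Z(-67) - 1553 = (-1 - 67 + (-67)**3) - 1553 = (-1 - 67 - 300763) - 1553 = -300831 - 1553 = -302384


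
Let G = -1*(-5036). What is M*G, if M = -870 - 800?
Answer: -8410120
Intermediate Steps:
M = -1670
G = 5036
M*G = -1670*5036 = -8410120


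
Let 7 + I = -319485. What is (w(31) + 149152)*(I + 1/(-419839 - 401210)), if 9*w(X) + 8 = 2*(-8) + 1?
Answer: -352122043812830605/7389441 ≈ -4.7652e+10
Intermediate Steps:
I = -319492 (I = -7 - 319485 = -319492)
w(X) = -23/9 (w(X) = -8/9 + (2*(-8) + 1)/9 = -8/9 + (-16 + 1)/9 = -8/9 + (⅑)*(-15) = -8/9 - 5/3 = -23/9)
(w(31) + 149152)*(I + 1/(-419839 - 401210)) = (-23/9 + 149152)*(-319492 + 1/(-419839 - 401210)) = 1342345*(-319492 + 1/(-821049))/9 = 1342345*(-319492 - 1/821049)/9 = (1342345/9)*(-262318587109/821049) = -352122043812830605/7389441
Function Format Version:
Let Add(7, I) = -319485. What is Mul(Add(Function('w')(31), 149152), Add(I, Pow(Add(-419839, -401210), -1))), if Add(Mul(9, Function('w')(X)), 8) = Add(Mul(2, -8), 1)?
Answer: Rational(-352122043812830605, 7389441) ≈ -4.7652e+10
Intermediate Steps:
I = -319492 (I = Add(-7, -319485) = -319492)
Function('w')(X) = Rational(-23, 9) (Function('w')(X) = Add(Rational(-8, 9), Mul(Rational(1, 9), Add(Mul(2, -8), 1))) = Add(Rational(-8, 9), Mul(Rational(1, 9), Add(-16, 1))) = Add(Rational(-8, 9), Mul(Rational(1, 9), -15)) = Add(Rational(-8, 9), Rational(-5, 3)) = Rational(-23, 9))
Mul(Add(Function('w')(31), 149152), Add(I, Pow(Add(-419839, -401210), -1))) = Mul(Add(Rational(-23, 9), 149152), Add(-319492, Pow(Add(-419839, -401210), -1))) = Mul(Rational(1342345, 9), Add(-319492, Pow(-821049, -1))) = Mul(Rational(1342345, 9), Add(-319492, Rational(-1, 821049))) = Mul(Rational(1342345, 9), Rational(-262318587109, 821049)) = Rational(-352122043812830605, 7389441)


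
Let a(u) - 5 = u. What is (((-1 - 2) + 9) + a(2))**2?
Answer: 169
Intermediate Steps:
a(u) = 5 + u
(((-1 - 2) + 9) + a(2))**2 = (((-1 - 2) + 9) + (5 + 2))**2 = ((-3 + 9) + 7)**2 = (6 + 7)**2 = 13**2 = 169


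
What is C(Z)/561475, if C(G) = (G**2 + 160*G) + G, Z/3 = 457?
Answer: 2100372/561475 ≈ 3.7408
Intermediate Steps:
Z = 1371 (Z = 3*457 = 1371)
C(G) = G**2 + 161*G
C(Z)/561475 = (1371*(161 + 1371))/561475 = (1371*1532)*(1/561475) = 2100372*(1/561475) = 2100372/561475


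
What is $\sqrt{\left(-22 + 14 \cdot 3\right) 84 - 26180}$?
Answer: $70 i \sqrt{5} \approx 156.52 i$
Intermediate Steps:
$\sqrt{\left(-22 + 14 \cdot 3\right) 84 - 26180} = \sqrt{\left(-22 + 42\right) 84 - 26180} = \sqrt{20 \cdot 84 - 26180} = \sqrt{1680 - 26180} = \sqrt{-24500} = 70 i \sqrt{5}$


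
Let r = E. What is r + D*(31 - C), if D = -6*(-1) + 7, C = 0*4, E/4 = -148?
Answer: -189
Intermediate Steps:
E = -592 (E = 4*(-148) = -592)
C = 0
r = -592
D = 13 (D = 6 + 7 = 13)
r + D*(31 - C) = -592 + 13*(31 - 1*0) = -592 + 13*(31 + 0) = -592 + 13*31 = -592 + 403 = -189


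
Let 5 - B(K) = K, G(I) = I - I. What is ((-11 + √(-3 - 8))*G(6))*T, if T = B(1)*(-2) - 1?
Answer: 0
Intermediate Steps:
G(I) = 0
B(K) = 5 - K
T = -9 (T = (5 - 1*1)*(-2) - 1 = (5 - 1)*(-2) - 1 = 4*(-2) - 1 = -8 - 1 = -9)
((-11 + √(-3 - 8))*G(6))*T = ((-11 + √(-3 - 8))*0)*(-9) = ((-11 + √(-11))*0)*(-9) = ((-11 + I*√11)*0)*(-9) = 0*(-9) = 0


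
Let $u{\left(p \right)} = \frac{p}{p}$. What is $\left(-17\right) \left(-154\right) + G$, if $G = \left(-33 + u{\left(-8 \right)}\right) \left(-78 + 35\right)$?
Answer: $3994$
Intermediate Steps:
$u{\left(p \right)} = 1$
$G = 1376$ ($G = \left(-33 + 1\right) \left(-78 + 35\right) = \left(-32\right) \left(-43\right) = 1376$)
$\left(-17\right) \left(-154\right) + G = \left(-17\right) \left(-154\right) + 1376 = 2618 + 1376 = 3994$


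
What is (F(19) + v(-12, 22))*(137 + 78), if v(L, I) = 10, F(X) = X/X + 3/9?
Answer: 7310/3 ≈ 2436.7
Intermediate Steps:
F(X) = 4/3 (F(X) = 1 + 3*(⅑) = 1 + ⅓ = 4/3)
(F(19) + v(-12, 22))*(137 + 78) = (4/3 + 10)*(137 + 78) = (34/3)*215 = 7310/3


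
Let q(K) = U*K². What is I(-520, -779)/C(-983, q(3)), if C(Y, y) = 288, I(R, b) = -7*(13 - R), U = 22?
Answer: -3731/288 ≈ -12.955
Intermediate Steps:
I(R, b) = -91 + 7*R
q(K) = 22*K²
I(-520, -779)/C(-983, q(3)) = (-91 + 7*(-520))/288 = (-91 - 3640)*(1/288) = -3731*1/288 = -3731/288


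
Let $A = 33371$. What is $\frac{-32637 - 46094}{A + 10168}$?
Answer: $- \frac{78731}{43539} \approx -1.8083$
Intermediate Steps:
$\frac{-32637 - 46094}{A + 10168} = \frac{-32637 - 46094}{33371 + 10168} = - \frac{78731}{43539}$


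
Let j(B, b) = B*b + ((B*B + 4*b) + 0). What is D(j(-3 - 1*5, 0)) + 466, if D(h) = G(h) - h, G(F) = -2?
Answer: 400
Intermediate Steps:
j(B, b) = B**2 + 4*b + B*b (j(B, b) = B*b + ((B**2 + 4*b) + 0) = B*b + (B**2 + 4*b) = B**2 + 4*b + B*b)
D(h) = -2 - h
D(j(-3 - 1*5, 0)) + 466 = (-2 - ((-3 - 1*5)**2 + 4*0 + (-3 - 1*5)*0)) + 466 = (-2 - ((-3 - 5)**2 + 0 + (-3 - 5)*0)) + 466 = (-2 - ((-8)**2 + 0 - 8*0)) + 466 = (-2 - (64 + 0 + 0)) + 466 = (-2 - 1*64) + 466 = (-2 - 64) + 466 = -66 + 466 = 400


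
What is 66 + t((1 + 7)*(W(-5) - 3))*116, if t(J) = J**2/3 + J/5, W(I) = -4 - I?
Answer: 143902/15 ≈ 9593.5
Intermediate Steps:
t(J) = J**2/3 + J/5 (t(J) = J**2*(1/3) + J*(1/5) = J**2/3 + J/5)
66 + t((1 + 7)*(W(-5) - 3))*116 = 66 + (((1 + 7)*((-4 - 1*(-5)) - 3))*(3 + 5*((1 + 7)*((-4 - 1*(-5)) - 3)))/15)*116 = 66 + ((8*((-4 + 5) - 3))*(3 + 5*(8*((-4 + 5) - 3)))/15)*116 = 66 + ((8*(1 - 3))*(3 + 5*(8*(1 - 3)))/15)*116 = 66 + ((8*(-2))*(3 + 5*(8*(-2)))/15)*116 = 66 + ((1/15)*(-16)*(3 + 5*(-16)))*116 = 66 + ((1/15)*(-16)*(3 - 80))*116 = 66 + ((1/15)*(-16)*(-77))*116 = 66 + (1232/15)*116 = 66 + 142912/15 = 143902/15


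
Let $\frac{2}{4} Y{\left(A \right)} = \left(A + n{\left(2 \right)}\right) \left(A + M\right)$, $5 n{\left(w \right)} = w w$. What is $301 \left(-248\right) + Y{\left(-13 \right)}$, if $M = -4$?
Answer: $- \frac{371166}{5} \approx -74233.0$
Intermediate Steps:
$n{\left(w \right)} = \frac{w^{2}}{5}$ ($n{\left(w \right)} = \frac{w w}{5} = \frac{w^{2}}{5}$)
$Y{\left(A \right)} = 2 \left(-4 + A\right) \left(\frac{4}{5} + A\right)$ ($Y{\left(A \right)} = 2 \left(A + \frac{2^{2}}{5}\right) \left(A - 4\right) = 2 \left(A + \frac{1}{5} \cdot 4\right) \left(-4 + A\right) = 2 \left(A + \frac{4}{5}\right) \left(-4 + A\right) = 2 \left(\frac{4}{5} + A\right) \left(-4 + A\right) = 2 \left(-4 + A\right) \left(\frac{4}{5} + A\right)$)
$301 \left(-248\right) + Y{\left(-13 \right)} = 301 \left(-248\right) - \left(- \frac{384}{5} - 338\right) = -74648 + \left(- \frac{32}{5} + 2 \cdot 169 + \frac{416}{5}\right) = -74648 + \left(- \frac{32}{5} + 338 + \frac{416}{5}\right) = -74648 + \frac{2074}{5} = - \frac{371166}{5}$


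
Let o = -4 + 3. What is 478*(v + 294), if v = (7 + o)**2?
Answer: 157740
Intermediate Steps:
o = -1
v = 36 (v = (7 - 1)**2 = 6**2 = 36)
478*(v + 294) = 478*(36 + 294) = 478*330 = 157740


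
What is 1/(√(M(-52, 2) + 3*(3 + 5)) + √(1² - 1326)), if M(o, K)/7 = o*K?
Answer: -I/(5*√53 + 8*√11) ≈ -0.01589*I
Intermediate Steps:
M(o, K) = 7*K*o (M(o, K) = 7*(o*K) = 7*(K*o) = 7*K*o)
1/(√(M(-52, 2) + 3*(3 + 5)) + √(1² - 1326)) = 1/(√(7*2*(-52) + 3*(3 + 5)) + √(1² - 1326)) = 1/(√(-728 + 3*8) + √(1 - 1326)) = 1/(√(-728 + 24) + √(-1325)) = 1/(√(-704) + 5*I*√53) = 1/(8*I*√11 + 5*I*√53) = 1/(5*I*√53 + 8*I*√11)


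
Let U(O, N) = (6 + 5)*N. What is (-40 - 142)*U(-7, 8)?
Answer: -16016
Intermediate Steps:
U(O, N) = 11*N
(-40 - 142)*U(-7, 8) = (-40 - 142)*(11*8) = -182*88 = -16016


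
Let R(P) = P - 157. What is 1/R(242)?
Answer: 1/85 ≈ 0.011765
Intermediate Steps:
R(P) = -157 + P
1/R(242) = 1/(-157 + 242) = 1/85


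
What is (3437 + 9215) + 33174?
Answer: 45826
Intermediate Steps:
(3437 + 9215) + 33174 = 12652 + 33174 = 45826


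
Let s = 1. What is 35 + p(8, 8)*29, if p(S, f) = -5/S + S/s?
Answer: 1991/8 ≈ 248.88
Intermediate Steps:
p(S, f) = S - 5/S (p(S, f) = -5/S + S/1 = -5/S + S*1 = -5/S + S = S - 5/S)
35 + p(8, 8)*29 = 35 + (8 - 5/8)*29 = 35 + (59/8)*29 = 35 + 1711/8 = 1991/8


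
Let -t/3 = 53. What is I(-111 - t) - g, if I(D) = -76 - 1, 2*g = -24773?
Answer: 24619/2 ≈ 12310.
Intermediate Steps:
t = -159 (t = -3*53 = -159)
g = -24773/2 (g = (½)*(-24773) = -24773/2 ≈ -12387.)
I(D) = -77
I(-111 - t) - g = -77 - 1*(-24773/2) = -77 + 24773/2 = 24619/2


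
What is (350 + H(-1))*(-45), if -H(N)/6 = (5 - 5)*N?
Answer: -15750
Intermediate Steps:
H(N) = 0 (H(N) = -6*(5 - 5)*N = -0*N = -6*0 = 0)
(350 + H(-1))*(-45) = (350 + 0)*(-45) = 350*(-45) = -15750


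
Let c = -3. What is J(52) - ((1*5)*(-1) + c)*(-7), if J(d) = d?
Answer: -4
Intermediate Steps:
J(52) - ((1*5)*(-1) + c)*(-7) = 52 - ((1*5)*(-1) - 3)*(-7) = 52 - (5*(-1) - 3)*(-7) = 52 - (-5 - 3)*(-7) = 52 - (-8)*(-7) = 52 - 1*56 = 52 - 56 = -4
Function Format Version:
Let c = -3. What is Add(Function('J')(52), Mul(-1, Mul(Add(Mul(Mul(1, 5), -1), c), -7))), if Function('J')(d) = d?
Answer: -4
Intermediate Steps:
Add(Function('J')(52), Mul(-1, Mul(Add(Mul(Mul(1, 5), -1), c), -7))) = Add(52, Mul(-1, Mul(Add(Mul(Mul(1, 5), -1), -3), -7))) = Add(52, Mul(-1, Mul(Add(Mul(5, -1), -3), -7))) = Add(52, Mul(-1, Mul(Add(-5, -3), -7))) = Add(52, Mul(-1, Mul(-8, -7))) = Add(52, Mul(-1, 56)) = Add(52, -56) = -4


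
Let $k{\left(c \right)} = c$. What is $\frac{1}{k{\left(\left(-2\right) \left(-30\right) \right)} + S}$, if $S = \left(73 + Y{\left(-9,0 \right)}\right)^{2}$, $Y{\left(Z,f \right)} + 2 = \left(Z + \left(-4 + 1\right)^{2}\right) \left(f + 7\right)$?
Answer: $\frac{1}{5101} \approx 0.00019604$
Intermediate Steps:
$Y{\left(Z,f \right)} = -2 + \left(7 + f\right) \left(9 + Z\right)$ ($Y{\left(Z,f \right)} = -2 + \left(Z + \left(-4 + 1\right)^{2}\right) \left(f + 7\right) = -2 + \left(Z + \left(-3\right)^{2}\right) \left(7 + f\right) = -2 + \left(Z + 9\right) \left(7 + f\right) = -2 + \left(9 + Z\right) \left(7 + f\right) = -2 + \left(7 + f\right) \left(9 + Z\right)$)
$S = 5041$ ($S = \left(73 + \left(61 + 7 \left(-9\right) + 9 \cdot 0 - 0\right)\right)^{2} = \left(73 + \left(61 - 63 + 0 + 0\right)\right)^{2} = \left(73 - 2\right)^{2} = 71^{2} = 5041$)
$\frac{1}{k{\left(\left(-2\right) \left(-30\right) \right)} + S} = \frac{1}{\left(-2\right) \left(-30\right) + 5041} = \frac{1}{60 + 5041} = \frac{1}{5101}$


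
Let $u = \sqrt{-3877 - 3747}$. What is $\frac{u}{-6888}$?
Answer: $- \frac{i \sqrt{1906}}{3444} \approx - 0.012676 i$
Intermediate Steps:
$u = 2 i \sqrt{1906}$ ($u = \sqrt{-7624} = 2 i \sqrt{1906} \approx 87.316 i$)
$\frac{u}{-6888} = \frac{2 i \sqrt{1906}}{-6888} = 2 i \sqrt{1906} \left(- \frac{1}{6888}\right) = - \frac{i \sqrt{1906}}{3444}$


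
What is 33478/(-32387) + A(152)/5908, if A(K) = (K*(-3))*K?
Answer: -610648942/47835599 ≈ -12.766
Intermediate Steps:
A(K) = -3*K² (A(K) = (-3*K)*K = -3*K²)
33478/(-32387) + A(152)/5908 = 33478/(-32387) - 3*152²/5908 = 33478*(-1/32387) - 3*23104*(1/5908) = -33478/32387 - 69312*1/5908 = -33478/32387 - 17328/1477 = -610648942/47835599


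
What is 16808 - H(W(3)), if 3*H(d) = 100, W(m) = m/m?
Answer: 50324/3 ≈ 16775.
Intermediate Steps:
W(m) = 1
H(d) = 100/3 (H(d) = (1/3)*100 = 100/3)
16808 - H(W(3)) = 16808 - 1*100/3 = 16808 - 100/3 = 50324/3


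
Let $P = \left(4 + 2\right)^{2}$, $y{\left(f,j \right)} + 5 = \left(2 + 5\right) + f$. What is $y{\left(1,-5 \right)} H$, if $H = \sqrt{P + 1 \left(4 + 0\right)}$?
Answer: $6 \sqrt{10} \approx 18.974$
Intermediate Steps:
$y{\left(f,j \right)} = 2 + f$ ($y{\left(f,j \right)} = -5 + \left(\left(2 + 5\right) + f\right) = -5 + \left(7 + f\right) = 2 + f$)
$P = 36$ ($P = 6^{2} = 36$)
$H = 2 \sqrt{10}$ ($H = \sqrt{36 + 1 \left(4 + 0\right)} = \sqrt{36 + 1 \cdot 4} = \sqrt{36 + 4} = \sqrt{40} = 2 \sqrt{10} \approx 6.3246$)
$y{\left(1,-5 \right)} H = \left(2 + 1\right) 2 \sqrt{10} = 3 \cdot 2 \sqrt{10} = 6 \sqrt{10}$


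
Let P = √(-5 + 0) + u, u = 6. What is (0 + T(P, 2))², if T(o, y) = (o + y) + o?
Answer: 176 + 56*I*√5 ≈ 176.0 + 125.22*I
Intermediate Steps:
P = 6 + I*√5 (P = √(-5 + 0) + 6 = √(-5) + 6 = I*√5 + 6 = 6 + I*√5 ≈ 6.0 + 2.2361*I)
T(o, y) = y + 2*o
(0 + T(P, 2))² = (0 + (2 + 2*(6 + I*√5)))² = (0 + (2 + (12 + 2*I*√5)))² = (0 + (14 + 2*I*√5))² = (14 + 2*I*√5)²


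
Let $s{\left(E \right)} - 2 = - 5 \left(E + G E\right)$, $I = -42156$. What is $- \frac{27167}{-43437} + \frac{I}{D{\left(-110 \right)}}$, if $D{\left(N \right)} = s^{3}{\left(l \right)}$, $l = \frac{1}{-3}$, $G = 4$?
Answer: $- \frac{48631182547}{1294031667} \approx -37.581$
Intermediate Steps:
$l = - \frac{1}{3} \approx -0.33333$
$s{\left(E \right)} = 2 - 25 E$ ($s{\left(E \right)} = 2 - 5 \left(E + 4 E\right) = 2 - 5 \cdot 5 E = 2 - 25 E$)
$D{\left(N \right)} = \frac{29791}{27}$ ($D{\left(N \right)} = \left(2 - - \frac{25}{3}\right)^{3} = \left(2 + \frac{25}{3}\right)^{3} = \left(\frac{31}{3}\right)^{3} = \frac{29791}{27}$)
$- \frac{27167}{-43437} + \frac{I}{D{\left(-110 \right)}} = - \frac{27167}{-43437} - \frac{42156}{\frac{29791}{27}} = \left(-27167\right) \left(- \frac{1}{43437}\right) - \frac{1138212}{29791} = \frac{27167}{43437} - \frac{1138212}{29791} = - \frac{48631182547}{1294031667}$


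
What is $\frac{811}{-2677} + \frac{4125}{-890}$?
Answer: $- \frac{2352883}{476506} \approx -4.9378$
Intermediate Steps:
$\frac{811}{-2677} + \frac{4125}{-890} = 811 \left(- \frac{1}{2677}\right) + 4125 \left(- \frac{1}{890}\right) = - \frac{811}{2677} - \frac{825}{178} = - \frac{2352883}{476506}$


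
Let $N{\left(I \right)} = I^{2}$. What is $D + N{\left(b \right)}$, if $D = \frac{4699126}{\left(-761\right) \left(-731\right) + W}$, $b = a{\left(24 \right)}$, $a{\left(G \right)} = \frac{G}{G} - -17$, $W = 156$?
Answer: $\frac{184987954}{556447} \approx 332.44$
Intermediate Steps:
$a{\left(G \right)} = 18$ ($a{\left(G \right)} = 1 + 17 = 18$)
$b = 18$
$D = \frac{4699126}{556447}$ ($D = \frac{4699126}{\left(-761\right) \left(-731\right) + 156} = \frac{4699126}{556291 + 156} = \frac{4699126}{556447} \approx 8.4449$)
$D + N{\left(b \right)} = \frac{4699126}{556447} + 18^{2} = \frac{4699126}{556447} + 324 = \frac{184987954}{556447}$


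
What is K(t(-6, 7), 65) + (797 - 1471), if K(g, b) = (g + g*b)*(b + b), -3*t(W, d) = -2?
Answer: 5046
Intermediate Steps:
t(W, d) = ⅔ (t(W, d) = -⅓*(-2) = ⅔)
K(g, b) = 2*b*(g + b*g) (K(g, b) = (g + b*g)*(2*b) = 2*b*(g + b*g))
K(t(-6, 7), 65) + (797 - 1471) = 2*65*(⅔)*(1 + 65) + (797 - 1471) = 2*65*(⅔)*66 - 674 = 5720 - 674 = 5046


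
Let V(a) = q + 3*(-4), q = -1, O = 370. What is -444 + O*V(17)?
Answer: -5254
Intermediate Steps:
V(a) = -13 (V(a) = -1 + 3*(-4) = -1 - 12 = -13)
-444 + O*V(17) = -444 + 370*(-13) = -444 - 4810 = -5254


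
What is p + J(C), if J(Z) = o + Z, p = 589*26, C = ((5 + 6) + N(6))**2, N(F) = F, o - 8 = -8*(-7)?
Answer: 15667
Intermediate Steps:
o = 64 (o = 8 - 8*(-7) = 8 + 56 = 64)
C = 289 (C = ((5 + 6) + 6)**2 = (11 + 6)**2 = 17**2 = 289)
p = 15314
J(Z) = 64 + Z
p + J(C) = 15314 + (64 + 289) = 15314 + 353 = 15667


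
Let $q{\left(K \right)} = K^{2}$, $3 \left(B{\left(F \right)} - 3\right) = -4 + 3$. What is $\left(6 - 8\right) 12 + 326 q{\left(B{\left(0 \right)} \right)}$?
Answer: $\frac{20648}{9} \approx 2294.2$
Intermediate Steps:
$B{\left(F \right)} = \frac{8}{3}$ ($B{\left(F \right)} = 3 + \frac{-4 + 3}{3} = 3 + \frac{1}{3} \left(-1\right) = 3 - \frac{1}{3} = \frac{8}{3}$)
$\left(6 - 8\right) 12 + 326 q{\left(B{\left(0 \right)} \right)} = \left(6 - 8\right) 12 + 326 \left(\frac{8}{3}\right)^{2} = \left(-2\right) 12 + 326 \cdot \frac{64}{9} = -24 + \frac{20864}{9} = \frac{20648}{9}$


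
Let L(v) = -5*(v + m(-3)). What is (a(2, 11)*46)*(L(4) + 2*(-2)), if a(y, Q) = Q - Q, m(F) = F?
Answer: 0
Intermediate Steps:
a(y, Q) = 0
L(v) = 15 - 5*v (L(v) = -5*(v - 3) = -5*(-3 + v) = 15 - 5*v)
(a(2, 11)*46)*(L(4) + 2*(-2)) = (0*46)*((15 - 5*4) + 2*(-2)) = 0*((15 - 20) - 4) = 0*(-5 - 4) = 0*(-9) = 0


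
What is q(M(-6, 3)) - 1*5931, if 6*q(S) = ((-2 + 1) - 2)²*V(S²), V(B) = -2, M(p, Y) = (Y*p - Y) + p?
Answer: -5934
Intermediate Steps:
M(p, Y) = p - Y + Y*p (M(p, Y) = (-Y + Y*p) + p = p - Y + Y*p)
q(S) = -3 (q(S) = (((-2 + 1) - 2)²*(-2))/6 = ((-1 - 2)²*(-2))/6 = ((-3)²*(-2))/6 = (9*(-2))/6 = (⅙)*(-18) = -3)
q(M(-6, 3)) - 1*5931 = -3 - 1*5931 = -3 - 5931 = -5934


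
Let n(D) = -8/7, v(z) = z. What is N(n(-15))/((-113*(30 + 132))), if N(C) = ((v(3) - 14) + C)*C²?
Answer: 2720/3139479 ≈ 0.00086639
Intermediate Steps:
n(D) = -8/7 (n(D) = -8*⅐ = -8/7)
N(C) = C²*(-11 + C) (N(C) = ((3 - 14) + C)*C² = (-11 + C)*C² = C²*(-11 + C))
N(n(-15))/((-113*(30 + 132))) = ((-8/7)²*(-11 - 8/7))/((-113*(30 + 132))) = ((64/49)*(-85/7))/((-113*162)) = -5440/343/(-18306) = -5440/343*(-1/18306) = 2720/3139479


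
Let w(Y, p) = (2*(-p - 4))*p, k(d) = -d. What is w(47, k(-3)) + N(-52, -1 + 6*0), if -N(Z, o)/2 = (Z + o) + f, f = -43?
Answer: 150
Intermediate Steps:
w(Y, p) = p*(-8 - 2*p) (w(Y, p) = (2*(-4 - p))*p = (-8 - 2*p)*p = p*(-8 - 2*p))
N(Z, o) = 86 - 2*Z - 2*o (N(Z, o) = -2*((Z + o) - 43) = -2*(-43 + Z + o) = 86 - 2*Z - 2*o)
w(47, k(-3)) + N(-52, -1 + 6*0) = -2*(-1*(-3))*(4 - 1*(-3)) + (86 - 2*(-52) - 2*(-1 + 6*0)) = -2*3*(4 + 3) + (86 + 104 - 2*(-1 + 0)) = -2*3*7 + (86 + 104 - 2*(-1)) = -42 + (86 + 104 + 2) = -42 + 192 = 150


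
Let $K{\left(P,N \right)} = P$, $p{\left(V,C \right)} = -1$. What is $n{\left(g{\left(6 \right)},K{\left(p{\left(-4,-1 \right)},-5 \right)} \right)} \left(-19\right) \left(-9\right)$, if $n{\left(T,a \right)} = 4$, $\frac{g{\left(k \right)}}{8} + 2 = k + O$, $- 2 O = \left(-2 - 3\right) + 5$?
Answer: $684$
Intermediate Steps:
$O = 0$ ($O = - \frac{\left(-2 - 3\right) + 5}{2} = - \frac{-5 + 5}{2} = \left(- \frac{1}{2}\right) 0 = 0$)
$g{\left(k \right)} = -16 + 8 k$ ($g{\left(k \right)} = -16 + 8 \left(k + 0\right) = -16 + 8 k$)
$n{\left(g{\left(6 \right)},K{\left(p{\left(-4,-1 \right)},-5 \right)} \right)} \left(-19\right) \left(-9\right) = 4 \left(-19\right) \left(-9\right) = \left(-76\right) \left(-9\right) = 684$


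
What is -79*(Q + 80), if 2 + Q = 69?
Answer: -11613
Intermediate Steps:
Q = 67 (Q = -2 + 69 = 67)
-79*(Q + 80) = -79*(67 + 80) = -79*147 = -11613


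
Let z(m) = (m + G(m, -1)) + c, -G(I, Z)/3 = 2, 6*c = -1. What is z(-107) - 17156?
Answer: -103615/6 ≈ -17269.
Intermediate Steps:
c = -⅙ (c = (⅙)*(-1) = -⅙ ≈ -0.16667)
G(I, Z) = -6 (G(I, Z) = -3*2 = -6)
z(m) = -37/6 + m (z(m) = (m - 6) - ⅙ = (-6 + m) - ⅙ = -37/6 + m)
z(-107) - 17156 = (-37/6 - 107) - 17156 = -679/6 - 17156 = -103615/6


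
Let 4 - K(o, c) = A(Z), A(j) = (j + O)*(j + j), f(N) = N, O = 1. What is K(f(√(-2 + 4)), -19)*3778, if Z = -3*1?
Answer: -30224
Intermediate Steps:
Z = -3
A(j) = 2*j*(1 + j) (A(j) = (j + 1)*(j + j) = (1 + j)*(2*j) = 2*j*(1 + j))
K(o, c) = -8 (K(o, c) = 4 - 2*(-3)*(1 - 3) = 4 - 2*(-3)*(-2) = 4 - 1*12 = 4 - 12 = -8)
K(f(√(-2 + 4)), -19)*3778 = -8*3778 = -30224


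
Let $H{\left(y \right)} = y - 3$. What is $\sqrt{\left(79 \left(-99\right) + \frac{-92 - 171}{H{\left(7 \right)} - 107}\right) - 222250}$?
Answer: $\frac{5 i \sqrt{97631846}}{103} \approx 479.65 i$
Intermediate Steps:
$H{\left(y \right)} = -3 + y$
$\sqrt{\left(79 \left(-99\right) + \frac{-92 - 171}{H{\left(7 \right)} - 107}\right) - 222250} = \sqrt{\left(79 \left(-99\right) + \frac{-92 - 171}{\left(-3 + 7\right) - 107}\right) - 222250} = \sqrt{\left(-7821 - \frac{263}{4 - 107}\right) - 222250} = \sqrt{\left(-7821 - \frac{263}{-103}\right) - 222250} = \sqrt{\left(-7821 - - \frac{263}{103}\right) - 222250} = \sqrt{\left(-7821 + \frac{263}{103}\right) - 222250} = \sqrt{- \frac{805300}{103} - 222250} = \sqrt{- \frac{23697050}{103}} = \frac{5 i \sqrt{97631846}}{103}$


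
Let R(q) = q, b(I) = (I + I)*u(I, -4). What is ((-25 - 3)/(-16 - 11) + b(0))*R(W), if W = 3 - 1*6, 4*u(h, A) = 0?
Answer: -28/9 ≈ -3.1111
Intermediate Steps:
u(h, A) = 0 (u(h, A) = (1/4)*0 = 0)
b(I) = 0 (b(I) = (I + I)*0 = (2*I)*0 = 0)
W = -3 (W = 3 - 6 = -3)
((-25 - 3)/(-16 - 11) + b(0))*R(W) = ((-25 - 3)/(-16 - 11) + 0)*(-3) = (-28/(-27) + 0)*(-3) = (-28*(-1/27) + 0)*(-3) = (28/27 + 0)*(-3) = (28/27)*(-3) = -28/9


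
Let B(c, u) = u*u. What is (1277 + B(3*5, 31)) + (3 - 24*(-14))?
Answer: 2577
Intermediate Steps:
B(c, u) = u²
(1277 + B(3*5, 31)) + (3 - 24*(-14)) = (1277 + 31²) + (3 - 24*(-14)) = (1277 + 961) + (3 + 336) = 2238 + 339 = 2577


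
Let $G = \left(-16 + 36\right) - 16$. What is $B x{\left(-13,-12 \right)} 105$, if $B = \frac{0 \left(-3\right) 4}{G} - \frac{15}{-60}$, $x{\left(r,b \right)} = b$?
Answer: $-315$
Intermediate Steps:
$G = 4$ ($G = 20 - 16 = 4$)
$B = \frac{1}{4}$ ($B = \frac{0 \left(-3\right) 4}{4} - \frac{15}{-60} = 0 \cdot 4 \cdot \frac{1}{4} - - \frac{1}{4} = 0 \cdot \frac{1}{4} + \frac{1}{4} = 0 + \frac{1}{4} = \frac{1}{4} \approx 0.25$)
$B x{\left(-13,-12 \right)} 105 = \frac{1}{4} \left(-12\right) 105 = \left(-3\right) 105 = -315$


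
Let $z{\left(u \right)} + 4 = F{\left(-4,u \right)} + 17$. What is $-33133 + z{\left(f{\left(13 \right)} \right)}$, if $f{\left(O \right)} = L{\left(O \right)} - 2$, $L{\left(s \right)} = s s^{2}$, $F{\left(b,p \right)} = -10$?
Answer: $-33130$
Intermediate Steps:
$L{\left(s \right)} = s^{3}$
$f{\left(O \right)} = -2 + O^{3}$ ($f{\left(O \right)} = O^{3} - 2 = -2 + O^{3}$)
$z{\left(u \right)} = 3$ ($z{\left(u \right)} = -4 + \left(-10 + 17\right) = -4 + 7 = 3$)
$-33133 + z{\left(f{\left(13 \right)} \right)} = -33133 + 3 = -33130$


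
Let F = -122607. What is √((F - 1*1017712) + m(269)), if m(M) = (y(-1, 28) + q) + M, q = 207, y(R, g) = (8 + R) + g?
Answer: 4*I*√71238 ≈ 1067.6*I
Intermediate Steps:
y(R, g) = 8 + R + g
m(M) = 242 + M (m(M) = ((8 - 1 + 28) + 207) + M = (35 + 207) + M = 242 + M)
√((F - 1*1017712) + m(269)) = √((-122607 - 1*1017712) + (242 + 269)) = √((-122607 - 1017712) + 511) = √(-1140319 + 511) = √(-1139808) = 4*I*√71238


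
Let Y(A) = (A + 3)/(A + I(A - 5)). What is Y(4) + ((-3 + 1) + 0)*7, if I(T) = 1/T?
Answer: -35/3 ≈ -11.667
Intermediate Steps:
Y(A) = (3 + A)/(A + 1/(-5 + A)) (Y(A) = (A + 3)/(A + 1/(A - 5)) = (3 + A)/(A + 1/(-5 + A)))
Y(4) + ((-3 + 1) + 0)*7 = (-5 + 4)*(3 + 4)/(1 + 4*(-5 + 4)) + ((-3 + 1) + 0)*7 = -1*7/(1 + 4*(-1)) + (-2 + 0)*7 = -1*7/(1 - 4) - 2*7 = -1*7/(-3) - 14 = -1/3*(-1)*7 - 14 = 7/3 - 14 = -35/3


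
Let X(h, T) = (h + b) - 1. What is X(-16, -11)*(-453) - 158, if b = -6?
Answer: 10261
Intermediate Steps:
X(h, T) = -7 + h (X(h, T) = (h - 6) - 1 = (-6 + h) - 1 = -7 + h)
X(-16, -11)*(-453) - 158 = (-7 - 16)*(-453) - 158 = -23*(-453) - 158 = 10419 - 158 = 10261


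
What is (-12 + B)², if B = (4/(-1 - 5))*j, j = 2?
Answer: 1600/9 ≈ 177.78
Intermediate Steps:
B = -4/3 (B = (4/(-1 - 5))*2 = (4/(-6))*2 = -⅙*4*2 = -⅔*2 = -4/3 ≈ -1.3333)
(-12 + B)² = (-12 - 4/3)² = (-40/3)² = 1600/9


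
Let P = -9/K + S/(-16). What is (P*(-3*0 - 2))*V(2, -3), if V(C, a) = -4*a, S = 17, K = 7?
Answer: 789/14 ≈ 56.357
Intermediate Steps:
P = -263/112 (P = -9/7 + 17/(-16) = -9*1/7 + 17*(-1/16) = -9/7 - 17/16 = -263/112 ≈ -2.3482)
(P*(-3*0 - 2))*V(2, -3) = (-263*(-3*0 - 2)/112)*(-4*(-3)) = -263*(0 - 2)/112*12 = -263/112*(-2)*12 = (263/56)*12 = 789/14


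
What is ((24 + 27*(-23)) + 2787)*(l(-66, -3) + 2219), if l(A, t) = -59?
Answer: 4730400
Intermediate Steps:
((24 + 27*(-23)) + 2787)*(l(-66, -3) + 2219) = ((24 + 27*(-23)) + 2787)*(-59 + 2219) = ((24 - 621) + 2787)*2160 = (-597 + 2787)*2160 = 2190*2160 = 4730400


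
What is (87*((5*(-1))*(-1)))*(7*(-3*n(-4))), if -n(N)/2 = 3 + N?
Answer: -18270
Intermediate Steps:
n(N) = -6 - 2*N (n(N) = -2*(3 + N) = -6 - 2*N)
(87*((5*(-1))*(-1)))*(7*(-3*n(-4))) = (87*((5*(-1))*(-1)))*(7*(-3*(-6 - 2*(-4)))) = (87*(-5*(-1)))*(7*(-3*(-6 + 8))) = (87*5)*(7*(-3*2)) = 435*(7*(-6)) = 435*(-42) = -18270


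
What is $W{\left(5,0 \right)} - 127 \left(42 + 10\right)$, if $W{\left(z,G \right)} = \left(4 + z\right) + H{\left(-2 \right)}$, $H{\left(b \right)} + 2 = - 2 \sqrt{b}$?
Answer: $-6597 - 2 i \sqrt{2} \approx -6597.0 - 2.8284 i$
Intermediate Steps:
$H{\left(b \right)} = -2 - 2 \sqrt{b}$
$W{\left(z,G \right)} = 2 + z - 2 i \sqrt{2}$ ($W{\left(z,G \right)} = \left(4 + z\right) - \left(2 + 2 \sqrt{-2}\right) = \left(4 + z\right) - \left(2 + 2 i \sqrt{2}\right) = 2 + z - 2 i \sqrt{2}$)
$W{\left(5,0 \right)} - 127 \left(42 + 10\right) = \left(2 + 5 - 2 i \sqrt{2}\right) - 127 \left(42 + 10\right) = \left(7 - 2 i \sqrt{2}\right) - 6604 = -6597 - 2 i \sqrt{2}$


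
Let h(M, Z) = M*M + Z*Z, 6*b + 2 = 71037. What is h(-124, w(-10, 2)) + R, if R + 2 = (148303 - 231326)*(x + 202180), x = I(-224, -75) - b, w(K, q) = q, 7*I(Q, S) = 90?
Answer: -663756200789/42 ≈ -1.5804e+10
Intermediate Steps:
b = 71035/6 (b = -⅓ + (⅙)*71037 = -⅓ + 23679/2 = 71035/6 ≈ 11839.)
I(Q, S) = 90/7 (I(Q, S) = (⅐)*90 = 90/7)
x = -496705/42 (x = 90/7 - 1*71035/6 = 90/7 - 71035/6 = -496705/42 ≈ -11826.)
h(M, Z) = M² + Z²
R = -663756846749/42 (R = -2 + (148303 - 231326)*(-496705/42 + 202180) = -2 - 83023*7994855/42 = -2 - 663756846665/42 = -663756846749/42 ≈ -1.5804e+10)
h(-124, w(-10, 2)) + R = ((-124)² + 2²) - 663756846749/42 = (15376 + 4) - 663756846749/42 = 15380 - 663756846749/42 = -663756200789/42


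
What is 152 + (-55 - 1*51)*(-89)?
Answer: 9586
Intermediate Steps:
152 + (-55 - 1*51)*(-89) = 152 + (-55 - 51)*(-89) = 152 - 106*(-89) = 152 + 9434 = 9586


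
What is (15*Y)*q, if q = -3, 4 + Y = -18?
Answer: 990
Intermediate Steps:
Y = -22 (Y = -4 - 18 = -22)
(15*Y)*q = (15*(-22))*(-3) = -330*(-3) = 990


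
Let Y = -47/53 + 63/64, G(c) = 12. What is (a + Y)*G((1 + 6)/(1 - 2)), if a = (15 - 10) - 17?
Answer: -121119/848 ≈ -142.83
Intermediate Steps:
a = -12 (a = 5 - 17 = -12)
Y = 331/3392 (Y = -47*1/53 + 63*(1/64) = -47/53 + 63/64 = 331/3392 ≈ 0.097583)
(a + Y)*G((1 + 6)/(1 - 2)) = (-12 + 331/3392)*12 = -40373/3392*12 = -121119/848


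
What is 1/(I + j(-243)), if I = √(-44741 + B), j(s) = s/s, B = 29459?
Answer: 1/15283 - 3*I*√1698/15283 ≈ 6.5432e-5 - 0.0080888*I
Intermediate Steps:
j(s) = 1
I = 3*I*√1698 (I = √(-44741 + 29459) = √(-15282) = 3*I*√1698 ≈ 123.62*I)
1/(I + j(-243)) = 1/(3*I*√1698 + 1) = 1/(1 + 3*I*√1698)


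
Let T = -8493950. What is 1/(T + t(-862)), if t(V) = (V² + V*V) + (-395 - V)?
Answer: -1/7007395 ≈ -1.4271e-7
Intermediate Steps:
t(V) = -395 - V + 2*V² (t(V) = (V² + V²) + (-395 - V) = 2*V² + (-395 - V) = -395 - V + 2*V²)
1/(T + t(-862)) = 1/(-8493950 + (-395 - 1*(-862) + 2*(-862)²)) = 1/(-8493950 + (-395 + 862 + 2*743044)) = 1/(-8493950 + (-395 + 862 + 1486088)) = 1/(-8493950 + 1486555) = 1/(-7007395) = -1/7007395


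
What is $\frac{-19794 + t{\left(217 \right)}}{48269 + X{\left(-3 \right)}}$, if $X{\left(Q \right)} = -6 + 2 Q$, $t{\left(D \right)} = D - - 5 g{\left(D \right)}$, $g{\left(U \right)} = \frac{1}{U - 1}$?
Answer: $- \frac{4228627}{10423512} \approx -0.40568$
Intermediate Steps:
$g{\left(U \right)} = \frac{1}{-1 + U}$
$t{\left(D \right)} = D + \frac{5}{-1 + D}$ ($t{\left(D \right)} = D - - \frac{5}{-1 + D} = D + \frac{5}{-1 + D}$)
$\frac{-19794 + t{\left(217 \right)}}{48269 + X{\left(-3 \right)}} = \frac{-19794 + \frac{5 + 217 \left(-1 + 217\right)}{-1 + 217}}{48269 + \left(-6 + 2 \left(-3\right)\right)} = \frac{-19794 + \frac{5 + 217 \cdot 216}{216}}{48269 - 12} = \frac{-19794 + \frac{5 + 46872}{216}}{48269 - 12} = \frac{-19794 + \frac{1}{216} \cdot 46877}{48257} = \left(-19794 + \frac{46877}{216}\right) \frac{1}{48257} = \left(- \frac{4228627}{216}\right) \frac{1}{48257} = - \frac{4228627}{10423512}$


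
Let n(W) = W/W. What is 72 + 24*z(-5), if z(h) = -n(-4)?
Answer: 48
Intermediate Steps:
n(W) = 1
z(h) = -1 (z(h) = -1*1 = -1)
72 + 24*z(-5) = 72 + 24*(-1) = 72 - 24 = 48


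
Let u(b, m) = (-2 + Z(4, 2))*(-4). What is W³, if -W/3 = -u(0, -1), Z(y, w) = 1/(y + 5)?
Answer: 314432/27 ≈ 11646.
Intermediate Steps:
Z(y, w) = 1/(5 + y)
u(b, m) = 68/9 (u(b, m) = (-2 + 1/(5 + 4))*(-4) = (-2 + 1/9)*(-4) = (-2 + ⅑)*(-4) = -17/9*(-4) = 68/9)
W = 68/3 (W = -(-3)*68/9 = -3*(-68/9) = 68/3 ≈ 22.667)
W³ = (68/3)³ = 314432/27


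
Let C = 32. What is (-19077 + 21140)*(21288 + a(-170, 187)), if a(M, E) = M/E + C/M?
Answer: 41060413002/935 ≈ 4.3915e+7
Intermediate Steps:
a(M, E) = 32/M + M/E (a(M, E) = M/E + 32/M = 32/M + M/E)
(-19077 + 21140)*(21288 + a(-170, 187)) = (-19077 + 21140)*(21288 + (32/(-170) - 170/187)) = 2063*(21288 + (32*(-1/170) - 170*1/187)) = 2063*(21288 + (-16/85 - 10/11)) = 2063*(21288 - 1026/935) = 2063*(19903254/935) = 41060413002/935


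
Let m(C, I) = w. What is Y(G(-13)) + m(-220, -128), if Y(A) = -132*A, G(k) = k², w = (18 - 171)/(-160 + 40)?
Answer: -892269/40 ≈ -22307.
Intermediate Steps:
w = 51/40 (w = -153/(-120) = -153*(-1/120) = 51/40 ≈ 1.2750)
m(C, I) = 51/40
Y(G(-13)) + m(-220, -128) = -132*(-13)² + 51/40 = -132*169 + 51/40 = -22308 + 51/40 = -892269/40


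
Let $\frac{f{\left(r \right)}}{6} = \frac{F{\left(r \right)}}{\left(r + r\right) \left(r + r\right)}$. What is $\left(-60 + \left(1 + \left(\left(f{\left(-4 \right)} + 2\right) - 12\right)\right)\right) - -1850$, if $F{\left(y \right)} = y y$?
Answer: $\frac{3565}{2} \approx 1782.5$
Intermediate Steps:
$F{\left(y \right)} = y^{2}$
$f{\left(r \right)} = \frac{3}{2}$ ($f{\left(r \right)} = 6 \frac{r^{2}}{\left(r + r\right) \left(r + r\right)} = 6 \frac{r^{2}}{2 r 2 r} = 6 \frac{r^{2}}{4 r^{2}} = 6 r^{2} \frac{1}{4 r^{2}} = 6 \cdot \frac{1}{4} = \frac{3}{2}$)
$\left(-60 + \left(1 + \left(\left(f{\left(-4 \right)} + 2\right) - 12\right)\right)\right) - -1850 = \left(-60 + \left(1 + \left(\left(\frac{3}{2} + 2\right) - 12\right)\right)\right) - -1850 = \left(-60 + \left(1 + \left(\frac{7}{2} - 12\right)\right)\right) + 1850 = \left(-60 + \left(1 - \frac{17}{2}\right)\right) + 1850 = \left(-60 - \frac{15}{2}\right) + 1850 = - \frac{135}{2} + 1850 = \frac{3565}{2}$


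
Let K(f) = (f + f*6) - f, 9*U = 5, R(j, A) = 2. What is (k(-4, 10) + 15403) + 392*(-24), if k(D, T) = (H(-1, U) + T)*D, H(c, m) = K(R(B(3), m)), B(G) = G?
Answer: 5907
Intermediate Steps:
U = 5/9 (U = (⅑)*5 = 5/9 ≈ 0.55556)
K(f) = 6*f (K(f) = (f + 6*f) - f = 7*f - f = 6*f)
H(c, m) = 12 (H(c, m) = 6*2 = 12)
k(D, T) = D*(12 + T) (k(D, T) = (12 + T)*D = D*(12 + T))
(k(-4, 10) + 15403) + 392*(-24) = (-4*(12 + 10) + 15403) + 392*(-24) = (-4*22 + 15403) - 9408 = (-88 + 15403) - 9408 = 15315 - 9408 = 5907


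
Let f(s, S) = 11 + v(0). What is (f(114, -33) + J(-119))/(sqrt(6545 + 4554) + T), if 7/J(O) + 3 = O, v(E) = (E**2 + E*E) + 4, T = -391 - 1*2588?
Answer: -5430717/1081327724 - 1823*sqrt(11099)/1081327724 ≈ -0.0051999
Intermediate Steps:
T = -2979 (T = -391 - 2588 = -2979)
v(E) = 4 + 2*E**2 (v(E) = (E**2 + E**2) + 4 = 2*E**2 + 4 = 4 + 2*E**2)
f(s, S) = 15 (f(s, S) = 11 + (4 + 2*0**2) = 11 + (4 + 2*0) = 11 + (4 + 0) = 11 + 4 = 15)
J(O) = 7/(-3 + O)
(f(114, -33) + J(-119))/(sqrt(6545 + 4554) + T) = (15 + 7/(-3 - 119))/(sqrt(6545 + 4554) - 2979) = (15 + 7/(-122))/(sqrt(11099) - 2979) = (15 + 7*(-1/122))/(-2979 + sqrt(11099)) = (15 - 7/122)/(-2979 + sqrt(11099)) = 1823/(122*(-2979 + sqrt(11099)))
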